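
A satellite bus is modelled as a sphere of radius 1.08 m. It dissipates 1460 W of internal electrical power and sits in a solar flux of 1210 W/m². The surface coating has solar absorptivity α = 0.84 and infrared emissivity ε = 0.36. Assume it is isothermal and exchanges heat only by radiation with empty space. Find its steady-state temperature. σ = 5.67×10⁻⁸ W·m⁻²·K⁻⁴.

At steady state, absorbed solar power + internal power = radiated power.
Absorbed: α·S·A_cross = 0.84·1210·3.664 = 3724 W (cross-section πr²).
Total input = 3724 + 1460 = 5184 W.
Radiated: εσ·A_surf·T⁴ with A_surf = 4πr² = 14.66 m².
T⁴ = 5184/(0.36·5.67×10⁻⁸·14.66) = 1.733×10¹⁰ K⁴.

T ≈ 363 K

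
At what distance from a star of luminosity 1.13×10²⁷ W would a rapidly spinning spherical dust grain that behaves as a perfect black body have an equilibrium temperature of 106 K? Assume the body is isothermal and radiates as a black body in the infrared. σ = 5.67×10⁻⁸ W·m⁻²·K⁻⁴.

For an isothermal black-emitting sphere, (1−a)S·πr² = σ·4πr²·T⁴ ⇒ S = 4σT⁴/(1−a).
S = 4·5.67×10⁻⁸·(106)⁴/1.00 = 28.63 W/m².
Flux falls as S = L/(4πd²), so d = √(L/(4πS)) = √(1.13×10²⁷/(4π·28.63)).

d ≈ 1.77×10¹² m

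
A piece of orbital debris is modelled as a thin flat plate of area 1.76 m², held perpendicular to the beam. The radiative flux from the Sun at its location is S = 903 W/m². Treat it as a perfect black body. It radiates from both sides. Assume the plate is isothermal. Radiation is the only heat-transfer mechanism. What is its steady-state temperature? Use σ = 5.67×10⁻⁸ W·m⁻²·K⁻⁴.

T ≈ 299 K

At equilibrium, absorbed power = emitted power.
Absorbing cross-section = A = 1.760 m²; emitting surface = 2A = 3.520 m² (ratio 2).
S·A_cross = εσ·A_surf·T⁴  ⇒  T⁴ = S/(2σ).
T⁴ = 1.00·903/(2·5.67×10⁻⁸) = 7.963×10⁹ K⁴.
T = (7.963×10⁹)^(1/4).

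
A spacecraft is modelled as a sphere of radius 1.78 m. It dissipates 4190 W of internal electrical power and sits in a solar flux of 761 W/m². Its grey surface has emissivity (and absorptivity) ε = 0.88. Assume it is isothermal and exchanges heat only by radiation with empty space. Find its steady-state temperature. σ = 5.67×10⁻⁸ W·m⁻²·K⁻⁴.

T ≈ 272 K

At steady state, absorbed solar power + internal power = radiated power.
Absorbed: α·S·A_cross = 0.88·761·9.954 = 6666 W (cross-section πr²).
Total input = 6666 + 4190 = 10860 W.
Radiated: εσ·A_surf·T⁴ with A_surf = 4πr² = 39.82 m².
T⁴ = 10860/(0.88·5.67×10⁻⁸·39.82) = 5.464×10⁹ K⁴.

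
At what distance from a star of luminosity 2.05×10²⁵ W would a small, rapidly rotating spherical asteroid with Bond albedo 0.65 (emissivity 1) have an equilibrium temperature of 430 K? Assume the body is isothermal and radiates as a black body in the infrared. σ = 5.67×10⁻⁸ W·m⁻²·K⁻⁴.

d ≈ 8.58×10⁹ m

For an isothermal black-emitting sphere, (1−a)S·πr² = σ·4πr²·T⁴ ⇒ S = 4σT⁴/(1−a).
S = 4·5.67×10⁻⁸·(430)⁴/0.350 = 22150 W/m².
Flux falls as S = L/(4πd²), so d = √(L/(4πS)) = √(2.05×10²⁵/(4π·22150)).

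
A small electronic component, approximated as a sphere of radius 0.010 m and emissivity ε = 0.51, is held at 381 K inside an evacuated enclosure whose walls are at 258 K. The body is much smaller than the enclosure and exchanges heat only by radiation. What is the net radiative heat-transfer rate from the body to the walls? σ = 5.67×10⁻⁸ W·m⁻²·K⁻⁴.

For a small grey body in a large enclosure: P_net = εσA(T_body⁴ − T_wall⁴).
A = 4πr² = 0.001257 m²; T_body⁴ − T_wall⁴ = 2.107×10¹⁰ − 4.431×10⁹ = 1.664×10¹⁰ K⁴.
|P_net| = 0.51·5.67×10⁻⁸·0.001257·1.664×10¹⁰.

P_net ≈ 0.605 W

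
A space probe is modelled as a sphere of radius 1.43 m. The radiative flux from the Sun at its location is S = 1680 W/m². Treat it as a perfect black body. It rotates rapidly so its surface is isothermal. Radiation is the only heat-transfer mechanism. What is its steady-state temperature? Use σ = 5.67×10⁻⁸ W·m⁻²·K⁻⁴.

T ≈ 293 K

At equilibrium, absorbed power = emitted power.
Absorbing cross-section = πr² = 6.424 m²; emitting surface = 4πr² = 25.70 m² (ratio 4).
S·A_cross = εσ·A_surf·T⁴  ⇒  T⁴ = S/(4σ).
T⁴ = 1.00·1680/(4·5.67×10⁻⁸) = 7.407×10⁹ K⁴.
T = (7.407×10⁹)^(1/4).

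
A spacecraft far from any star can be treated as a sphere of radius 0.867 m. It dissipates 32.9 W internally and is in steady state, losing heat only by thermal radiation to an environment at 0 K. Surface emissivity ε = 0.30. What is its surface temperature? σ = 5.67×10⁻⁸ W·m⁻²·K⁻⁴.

T ≈ 120 K

Steady state: internal power = radiated power, P = εσA T⁴.
Radiating area A = 4πr² = 9.446 m².
T⁴ = P/(εσA) = 32.9/(0.30·5.67×10⁻⁸·9.446) = 2.048×10⁸ K⁴.
T = (2.048×10⁸)^(1/4).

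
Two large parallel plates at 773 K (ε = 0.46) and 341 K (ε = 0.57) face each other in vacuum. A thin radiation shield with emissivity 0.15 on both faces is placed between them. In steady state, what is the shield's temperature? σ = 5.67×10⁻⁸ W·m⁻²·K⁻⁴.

T_s ≈ 652 K

In steady state the net flux on the hot side equals that on the cold side.
σ(T₁⁴−T_s⁴)/D₁ = σ(T_s⁴−T₂⁴)/D₂, with D₁ = 1/ε₁+1/ε_s−1 = 7.841, D₂ = 1/ε_s+1/ε₂−1 = 7.421.
Solve for T_s⁴: T_s⁴ = (D₂·T₁⁴ + D₁·T₂⁴)/(D₁+D₂) = 1.806×10¹¹ K⁴.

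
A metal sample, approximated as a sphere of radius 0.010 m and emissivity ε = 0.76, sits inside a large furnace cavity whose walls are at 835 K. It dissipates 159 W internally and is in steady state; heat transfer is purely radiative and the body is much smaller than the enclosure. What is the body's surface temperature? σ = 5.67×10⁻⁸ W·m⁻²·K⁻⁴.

For a small grey body in a large enclosure, net radiated power = εσA(T⁴ − T_w⁴).
Steady state: P = εσA(T⁴ − T_w⁴) with A = 4πr² = 0.001257 m².
T⁴ = P/(εσA) + T_w⁴ = 159/(0.76·5.67×10⁻⁸·0.001257) + (835)⁴
    = 2.936×10¹² + 4.861×10¹¹ = 3.422×10¹² K⁴.

T ≈ 1360 K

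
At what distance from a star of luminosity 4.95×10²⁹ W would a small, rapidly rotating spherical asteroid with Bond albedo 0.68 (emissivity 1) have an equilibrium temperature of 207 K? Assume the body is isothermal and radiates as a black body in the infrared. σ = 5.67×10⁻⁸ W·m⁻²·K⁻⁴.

d ≈ 5.50×10¹² m

For an isothermal black-emitting sphere, (1−a)S·πr² = σ·4πr²·T⁴ ⇒ S = 4σT⁴/(1−a).
S = 4·5.67×10⁻⁸·(207)⁴/0.320 = 1301 W/m².
Flux falls as S = L/(4πd²), so d = √(L/(4πS)) = √(4.95×10²⁹/(4π·1301)).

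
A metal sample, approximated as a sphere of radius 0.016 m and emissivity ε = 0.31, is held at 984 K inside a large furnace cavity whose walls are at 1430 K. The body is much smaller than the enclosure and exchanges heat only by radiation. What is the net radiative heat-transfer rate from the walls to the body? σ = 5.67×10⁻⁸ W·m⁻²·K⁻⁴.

P_net ≈ 183 W

For a small grey body in a large enclosure: P_net = εσA(T_body⁴ − T_wall⁴).
A = 4πr² = 0.003217 m²; T_body⁴ − T_wall⁴ = 9.375×10¹¹ − 4.182×10¹² = -3.244×10¹² K⁴.
|P_net| = 0.31·5.67×10⁻⁸·0.003217·3.244×10¹².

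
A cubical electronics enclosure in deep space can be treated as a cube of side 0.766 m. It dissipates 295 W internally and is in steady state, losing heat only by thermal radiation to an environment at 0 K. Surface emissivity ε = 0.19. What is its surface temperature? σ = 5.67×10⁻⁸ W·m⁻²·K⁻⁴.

T ≈ 297 K

Steady state: internal power = radiated power, P = εσA T⁴.
Radiating area A = 6L² = 3.521 m².
T⁴ = P/(εσA) = 295/(0.19·5.67×10⁻⁸·3.521) = 7.778×10⁹ K⁴.
T = (7.778×10⁹)^(1/4).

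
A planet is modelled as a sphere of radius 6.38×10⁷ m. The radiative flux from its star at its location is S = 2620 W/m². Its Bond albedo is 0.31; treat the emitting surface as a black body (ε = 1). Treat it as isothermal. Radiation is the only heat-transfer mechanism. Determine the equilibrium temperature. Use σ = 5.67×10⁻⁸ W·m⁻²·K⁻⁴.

At equilibrium, absorbed power = emitted power.
Absorbing cross-section = πr² = 1.279×10¹⁶ m²; emitting surface = 4πr² = 5.115×10¹⁶ m² (ratio 4).
(1−a)S·A_cross = εσ·A_surf·T⁴  ⇒  T⁴ = (1−a)S/(4σ).
T⁴ = 0.690·2620/(4·5.67×10⁻⁸) = 7.971×10⁹ K⁴.
T = (7.971×10⁹)^(1/4).

T ≈ 299 K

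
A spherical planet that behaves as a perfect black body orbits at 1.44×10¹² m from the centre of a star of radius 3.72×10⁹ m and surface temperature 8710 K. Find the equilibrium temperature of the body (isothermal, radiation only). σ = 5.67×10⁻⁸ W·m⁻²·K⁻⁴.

T ≈ 313 K

The star's surface emits σT_*⁴; at distance d the flux is S = σT_*⁴(R_*/d)².
S = 5.67×10⁻⁸·(8710)⁴·(3.72×10⁹/1.44×10¹²)² = 2178 W/m².
For an isothermal sphere T⁴ = (1−a)S/(4σ) = 9.602×10⁹ K⁴.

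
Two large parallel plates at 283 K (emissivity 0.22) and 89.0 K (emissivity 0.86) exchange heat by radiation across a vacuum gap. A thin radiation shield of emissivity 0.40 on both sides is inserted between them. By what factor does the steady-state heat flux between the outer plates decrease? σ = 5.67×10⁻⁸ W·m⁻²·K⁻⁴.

factor ≈ 1.85

Without shield: q₀ = σΔ(T⁴)/(1/ε₁+1/ε₂−1) with denominator 4.708.
With shield the two gaps are in series; the resistances add: (1/ε₁+1/ε_s−1)+(1/ε_s+1/ε₂−1) = 6.045+2.663 = 8.708.
Heat-flux ratio q₀/q = 8.708/4.708.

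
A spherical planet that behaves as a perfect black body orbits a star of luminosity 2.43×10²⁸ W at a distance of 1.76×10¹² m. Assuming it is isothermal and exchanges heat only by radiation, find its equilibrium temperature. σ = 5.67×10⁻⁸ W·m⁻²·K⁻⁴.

T ≈ 229 K

First find the stellar flux at distance d: S = L/(4πd²) = 2.43×10²⁸/(4π·(1.76×10¹²)²) = 624.3 W/m².
For an isothermal sphere, absorbed (1−a)S·πr² = emitted σ·4πr²·T⁴, so T⁴ = (1−a)S/(4σ).
T⁴ = 1.00·624.3/(4·5.67×10⁻⁸) = 2.753×10⁹ K⁴.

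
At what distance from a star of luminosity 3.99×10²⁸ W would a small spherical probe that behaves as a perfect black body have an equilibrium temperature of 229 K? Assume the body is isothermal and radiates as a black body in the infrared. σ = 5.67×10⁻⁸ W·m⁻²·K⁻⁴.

d ≈ 2.26×10¹² m

For an isothermal black-emitting sphere, (1−a)S·πr² = σ·4πr²·T⁴ ⇒ S = 4σT⁴/(1−a).
S = 4·5.67×10⁻⁸·(229)⁴/1.00 = 623.7 W/m².
Flux falls as S = L/(4πd²), so d = √(L/(4πS)) = √(3.99×10²⁸/(4π·623.7)).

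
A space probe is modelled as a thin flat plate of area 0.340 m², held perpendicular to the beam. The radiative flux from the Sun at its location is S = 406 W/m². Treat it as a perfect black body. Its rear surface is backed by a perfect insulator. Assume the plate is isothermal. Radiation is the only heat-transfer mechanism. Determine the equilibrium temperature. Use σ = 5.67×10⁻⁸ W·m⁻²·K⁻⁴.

At equilibrium, absorbed power = emitted power.
Absorbing cross-section = A = 0.3400 m²; emitting surface = A = 0.3400 m² (ratio 1).
S·A_cross = εσ·A_surf·T⁴  ⇒  T⁴ = S/(1σ).
T⁴ = 1.00·406/(1·5.67×10⁻⁸) = 7.160×10⁹ K⁴.
T = (7.160×10⁹)^(1/4).

T ≈ 291 K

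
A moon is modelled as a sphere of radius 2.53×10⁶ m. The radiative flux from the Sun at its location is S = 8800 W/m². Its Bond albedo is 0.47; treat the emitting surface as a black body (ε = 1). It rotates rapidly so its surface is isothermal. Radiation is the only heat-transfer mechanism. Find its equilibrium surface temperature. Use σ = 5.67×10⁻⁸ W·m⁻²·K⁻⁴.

At equilibrium, absorbed power = emitted power.
Absorbing cross-section = πr² = 2.011×10¹³ m²; emitting surface = 4πr² = 8.044×10¹³ m² (ratio 4).
(1−a)S·A_cross = εσ·A_surf·T⁴  ⇒  T⁴ = (1−a)S/(4σ).
T⁴ = 0.530·8800/(4·5.67×10⁻⁸) = 2.056×10¹⁰ K⁴.
T = (2.056×10¹⁰)^(1/4).

T ≈ 379 K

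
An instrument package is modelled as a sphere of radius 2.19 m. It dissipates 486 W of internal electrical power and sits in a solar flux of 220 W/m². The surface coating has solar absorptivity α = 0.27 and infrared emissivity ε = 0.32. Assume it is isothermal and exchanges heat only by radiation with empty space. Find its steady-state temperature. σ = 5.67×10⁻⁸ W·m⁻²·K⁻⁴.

T ≈ 189 K

At steady state, absorbed solar power + internal power = radiated power.
Absorbed: α·S·A_cross = 0.27·220·15.07 = 895.0 W (cross-section πr²).
Total input = 895.0 + 486 = 1381 W.
Radiated: εσ·A_surf·T⁴ with A_surf = 4πr² = 60.27 m².
T⁴ = 1381/(0.32·5.67×10⁻⁸·60.27) = 1.263×10⁹ K⁴.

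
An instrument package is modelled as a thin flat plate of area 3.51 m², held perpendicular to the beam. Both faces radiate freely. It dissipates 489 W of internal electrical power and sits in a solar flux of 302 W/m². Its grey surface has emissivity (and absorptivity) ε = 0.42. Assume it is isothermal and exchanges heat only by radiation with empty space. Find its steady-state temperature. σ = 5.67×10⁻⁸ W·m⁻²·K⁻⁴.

T ≈ 273 K

At steady state, absorbed solar power + internal power = radiated power.
Absorbed: α·S·A_cross = 0.42·302·3.510 = 445.2 W (cross-section A).
Total input = 445.2 + 489 = 934.2 W.
Radiated: εσ·A_surf·T⁴ with A_surf = 2A = 7.020 m².
T⁴ = 934.2/(0.42·5.67×10⁻⁸·7.020) = 5.588×10⁹ K⁴.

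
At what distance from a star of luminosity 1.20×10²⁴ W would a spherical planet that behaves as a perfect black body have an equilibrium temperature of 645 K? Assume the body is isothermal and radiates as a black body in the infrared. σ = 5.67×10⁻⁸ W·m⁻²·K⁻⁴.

For an isothermal black-emitting sphere, (1−a)S·πr² = σ·4πr²·T⁴ ⇒ S = 4σT⁴/(1−a).
S = 4·5.67×10⁻⁸·(645)⁴/1.00 = 39250 W/m².
Flux falls as S = L/(4πd²), so d = √(L/(4πS)) = √(1.20×10²⁴/(4π·39250)).

d ≈ 1.56×10⁹ m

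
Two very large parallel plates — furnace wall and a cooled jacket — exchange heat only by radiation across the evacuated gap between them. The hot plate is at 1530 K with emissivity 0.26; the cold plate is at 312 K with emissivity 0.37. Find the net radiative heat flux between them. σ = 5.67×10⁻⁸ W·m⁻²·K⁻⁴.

For two infinite grey parallel plates, q = σ(T₁⁴ − T₂⁴)/(1/ε₁ + 1/ε₂ − 1).
T₁⁴ − T₂⁴ = 5.480×10¹² − 9.476×10⁹ = 5.470×10¹² K⁴.
1/ε₁ + 1/ε₂ − 1 = 3.846 + 2.703 − 1 = 5.549.
q = 5.67×10⁻⁸ × 5.470×10¹² / 5.549.

q ≈ 55900 W/m²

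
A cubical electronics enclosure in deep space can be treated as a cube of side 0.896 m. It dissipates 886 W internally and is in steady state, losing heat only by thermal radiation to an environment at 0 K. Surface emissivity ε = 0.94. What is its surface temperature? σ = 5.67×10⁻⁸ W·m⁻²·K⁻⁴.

T ≈ 242 K

Steady state: internal power = radiated power, P = εσA T⁴.
Radiating area A = 6L² = 4.817 m².
T⁴ = P/(εσA) = 886/(0.94·5.67×10⁻⁸·4.817) = 3.451×10⁹ K⁴.
T = (3.451×10⁹)^(1/4).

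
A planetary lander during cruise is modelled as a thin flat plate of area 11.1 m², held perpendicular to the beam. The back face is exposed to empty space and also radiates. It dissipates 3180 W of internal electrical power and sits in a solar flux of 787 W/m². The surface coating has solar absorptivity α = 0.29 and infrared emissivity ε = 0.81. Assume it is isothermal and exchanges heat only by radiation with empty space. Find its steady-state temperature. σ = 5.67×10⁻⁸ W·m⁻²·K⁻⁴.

At steady state, absorbed solar power + internal power = radiated power.
Absorbed: α·S·A_cross = 0.29·787·11.10 = 2533 W (cross-section A).
Total input = 2533 + 3180 = 5713 W.
Radiated: εσ·A_surf·T⁴ with A_surf = 2A = 22.20 m².
T⁴ = 5713/(0.81·5.67×10⁻⁸·22.20) = 5.604×10⁹ K⁴.

T ≈ 274 K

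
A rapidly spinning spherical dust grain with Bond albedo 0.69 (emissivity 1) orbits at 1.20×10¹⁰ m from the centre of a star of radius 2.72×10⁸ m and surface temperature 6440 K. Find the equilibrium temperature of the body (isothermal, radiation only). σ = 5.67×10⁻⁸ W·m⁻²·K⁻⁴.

The star's surface emits σT_*⁴; at distance d the flux is S = σT_*⁴(R_*/d)².
S = 5.67×10⁻⁸·(6440)⁴·(2.72×10⁸/1.20×10¹⁰)² = 50110 W/m².
For an isothermal sphere T⁴ = (1−a)S/(4σ) = 6.849×10¹⁰ K⁴.

T ≈ 512 K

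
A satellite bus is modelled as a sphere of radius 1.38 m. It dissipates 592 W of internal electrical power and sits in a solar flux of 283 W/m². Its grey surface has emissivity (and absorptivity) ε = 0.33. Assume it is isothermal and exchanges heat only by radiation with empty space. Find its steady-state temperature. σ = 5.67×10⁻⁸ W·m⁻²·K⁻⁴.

At steady state, absorbed solar power + internal power = radiated power.
Absorbed: α·S·A_cross = 0.33·283·5.983 = 558.7 W (cross-section πr²).
Total input = 558.7 + 592 = 1151 W.
Radiated: εσ·A_surf·T⁴ with A_surf = 4πr² = 23.93 m².
T⁴ = 1151/(0.33·5.67×10⁻⁸·23.93) = 2.570×10⁹ K⁴.

T ≈ 225 K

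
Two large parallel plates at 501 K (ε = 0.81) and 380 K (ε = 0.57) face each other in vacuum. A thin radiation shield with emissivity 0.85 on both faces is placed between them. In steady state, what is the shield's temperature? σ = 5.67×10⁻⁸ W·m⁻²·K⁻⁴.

T_s ≈ 461 K

In steady state the net flux on the hot side equals that on the cold side.
σ(T₁⁴−T_s⁴)/D₁ = σ(T_s⁴−T₂⁴)/D₂, with D₁ = 1/ε₁+1/ε_s−1 = 1.411, D₂ = 1/ε_s+1/ε₂−1 = 1.931.
Solve for T_s⁴: T_s⁴ = (D₂·T₁⁴ + D₁·T₂⁴)/(D₁+D₂) = 4.520×10¹⁰ K⁴.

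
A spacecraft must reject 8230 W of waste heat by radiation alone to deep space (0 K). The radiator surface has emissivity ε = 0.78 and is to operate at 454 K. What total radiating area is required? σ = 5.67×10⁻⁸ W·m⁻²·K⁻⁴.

A ≈ 4.38 m²

P = εσA T⁴ ⇒ A = P/(εσT⁴).
T⁴ = 4.248×10¹⁰ K⁴.
A = 8230/(0.78 × 5.67×10⁻⁸ × 4.248×10¹⁰).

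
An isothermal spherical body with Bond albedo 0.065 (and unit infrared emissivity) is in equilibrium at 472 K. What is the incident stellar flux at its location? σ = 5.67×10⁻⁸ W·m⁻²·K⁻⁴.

(1−a)S·πr² = σ·4πr²·T⁴ ⇒ S = 4σT⁴/(1−a).
S = 4·5.67×10⁻⁸·4.963×10¹⁰/0.935.

S ≈ 12000 W/m²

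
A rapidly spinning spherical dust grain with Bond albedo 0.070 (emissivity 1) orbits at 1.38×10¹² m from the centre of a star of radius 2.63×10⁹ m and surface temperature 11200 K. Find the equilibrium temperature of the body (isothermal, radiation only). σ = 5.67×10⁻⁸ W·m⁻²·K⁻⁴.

The star's surface emits σT_*⁴; at distance d the flux is S = σT_*⁴(R_*/d)².
S = 5.67×10⁻⁸·(11200)⁴·(2.63×10⁹/1.38×10¹²)² = 3240 W/m².
For an isothermal sphere T⁴ = (1−a)S/(4σ) = 1.329×10¹⁰ K⁴.

T ≈ 340 K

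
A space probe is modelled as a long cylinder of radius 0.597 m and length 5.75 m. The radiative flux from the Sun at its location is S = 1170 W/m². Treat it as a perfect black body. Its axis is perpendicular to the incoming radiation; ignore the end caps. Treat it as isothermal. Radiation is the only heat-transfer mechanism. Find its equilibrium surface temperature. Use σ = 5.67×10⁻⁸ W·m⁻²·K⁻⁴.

At equilibrium, absorbed power = emitted power.
Absorbing cross-section = 2rL = 6.865 m²; emitting surface = 2πrL = 21.57 m² (ratio π).
S·A_cross = εσ·A_surf·T⁴  ⇒  T⁴ = S/(πσ).
T⁴ = 1.00·1170/(π·5.67×10⁻⁸) = 6.568×10⁹ K⁴.
T = (6.568×10⁹)^(1/4).

T ≈ 285 K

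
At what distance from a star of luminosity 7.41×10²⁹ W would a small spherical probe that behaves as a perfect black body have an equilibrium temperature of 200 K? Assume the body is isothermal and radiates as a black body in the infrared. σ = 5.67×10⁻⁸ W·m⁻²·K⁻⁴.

For an isothermal black-emitting sphere, (1−a)S·πr² = σ·4πr²·T⁴ ⇒ S = 4σT⁴/(1−a).
S = 4·5.67×10⁻⁸·(200)⁴/1.00 = 362.9 W/m².
Flux falls as S = L/(4πd²), so d = √(L/(4πS)) = √(7.41×10²⁹/(4π·362.9)).

d ≈ 1.27×10¹³ m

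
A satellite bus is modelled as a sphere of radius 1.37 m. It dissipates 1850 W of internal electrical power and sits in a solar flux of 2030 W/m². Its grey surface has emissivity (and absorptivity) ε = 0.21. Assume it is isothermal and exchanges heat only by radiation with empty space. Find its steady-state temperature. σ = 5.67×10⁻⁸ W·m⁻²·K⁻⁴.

At steady state, absorbed solar power + internal power = radiated power.
Absorbed: α·S·A_cross = 0.21·2030·5.896 = 2514 W (cross-section πr²).
Total input = 2514 + 1850 = 4364 W.
Radiated: εσ·A_surf·T⁴ with A_surf = 4πr² = 23.59 m².
T⁴ = 4364/(0.21·5.67×10⁻⁸·23.59) = 1.554×10¹⁰ K⁴.

T ≈ 353 K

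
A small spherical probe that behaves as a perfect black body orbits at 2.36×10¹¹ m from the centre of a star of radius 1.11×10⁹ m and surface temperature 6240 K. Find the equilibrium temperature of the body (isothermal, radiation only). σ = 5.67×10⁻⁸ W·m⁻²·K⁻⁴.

The star's surface emits σT_*⁴; at distance d the flux is S = σT_*⁴(R_*/d)².
S = 5.67×10⁻⁸·(6240)⁴·(1.11×10⁹/2.36×10¹¹)² = 1902 W/m².
For an isothermal sphere T⁴ = (1−a)S/(4σ) = 8.385×10⁹ K⁴.

T ≈ 303 K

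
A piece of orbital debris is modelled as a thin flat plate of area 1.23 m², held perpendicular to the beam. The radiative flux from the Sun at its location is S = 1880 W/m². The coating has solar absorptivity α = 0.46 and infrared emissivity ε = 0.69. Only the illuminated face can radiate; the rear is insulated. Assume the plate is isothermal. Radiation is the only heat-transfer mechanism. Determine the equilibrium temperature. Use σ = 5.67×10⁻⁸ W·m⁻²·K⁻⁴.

T ≈ 386 K

At equilibrium, absorbed power = emitted power.
Absorbing cross-section = A = 1.230 m²; emitting surface = A = 1.230 m² (ratio 1).
αS·A_cross = εσ·A_surf·T⁴  ⇒  T⁴ = αS/(ε·1σ).
T⁴ = 0.460·1880/(0.69·1·5.67×10⁻⁸) = 2.210×10¹⁰ K⁴.
T = (2.210×10¹⁰)^(1/4).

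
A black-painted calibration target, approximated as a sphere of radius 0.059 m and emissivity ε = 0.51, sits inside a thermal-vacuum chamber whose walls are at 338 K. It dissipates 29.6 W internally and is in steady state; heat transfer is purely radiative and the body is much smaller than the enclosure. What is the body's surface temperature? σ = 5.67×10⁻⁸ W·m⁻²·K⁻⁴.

T ≈ 437 K

For a small grey body in a large enclosure, net radiated power = εσA(T⁴ − T_w⁴).
Steady state: P = εσA(T⁴ − T_w⁴) with A = 4πr² = 0.04374 m².
T⁴ = P/(εσA) + T_w⁴ = 29.6/(0.51·5.67×10⁻⁸·0.04374) + (338)⁴
    = 2.340×10¹⁰ + 1.305×10¹⁰ = 3.645×10¹⁰ K⁴.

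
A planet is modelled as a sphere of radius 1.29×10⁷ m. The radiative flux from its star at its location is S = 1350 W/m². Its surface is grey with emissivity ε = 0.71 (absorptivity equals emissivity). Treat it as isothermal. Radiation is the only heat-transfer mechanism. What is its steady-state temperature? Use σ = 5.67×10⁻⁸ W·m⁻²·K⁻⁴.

T ≈ 278 K

At equilibrium, absorbed power = emitted power.
Absorbing cross-section = πr² = 5.228×10¹⁴ m²; emitting surface = 4πr² = 2.091×10¹⁵ m² (ratio 4).
εS·A_cross = εσ·A_surf·T⁴  ⇒  T⁴ = S/(4σ)   (ε cancels).
T⁴ = 1350/(4·5.67×10⁻⁸) = 5.952×10⁹ K⁴.
T = (5.952×10⁹)^(1/4).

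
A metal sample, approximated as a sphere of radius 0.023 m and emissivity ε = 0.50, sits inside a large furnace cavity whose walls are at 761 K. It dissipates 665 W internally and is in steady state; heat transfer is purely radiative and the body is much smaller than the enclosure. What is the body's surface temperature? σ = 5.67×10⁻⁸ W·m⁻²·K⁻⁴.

For a small grey body in a large enclosure, net radiated power = εσA(T⁴ − T_w⁴).
Steady state: P = εσA(T⁴ − T_w⁴) with A = 4πr² = 0.006648 m².
T⁴ = P/(εσA) + T_w⁴ = 665/(0.50·5.67×10⁻⁸·0.006648) + (761)⁴
    = 3.529×10¹² + 3.354×10¹¹ = 3.864×10¹² K⁴.

T ≈ 1400 K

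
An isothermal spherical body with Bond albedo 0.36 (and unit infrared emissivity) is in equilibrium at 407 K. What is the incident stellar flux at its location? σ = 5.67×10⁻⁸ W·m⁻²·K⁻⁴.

(1−a)S·πr² = σ·4πr²·T⁴ ⇒ S = 4σT⁴/(1−a).
S = 4·5.67×10⁻⁸·2.744×10¹⁰/0.640.

S ≈ 9720 W/m²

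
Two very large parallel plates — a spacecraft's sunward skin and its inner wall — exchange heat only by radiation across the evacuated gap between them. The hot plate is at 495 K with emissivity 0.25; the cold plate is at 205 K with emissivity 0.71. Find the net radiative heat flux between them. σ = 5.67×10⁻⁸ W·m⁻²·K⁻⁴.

q ≈ 749 W/m²

For two infinite grey parallel plates, q = σ(T₁⁴ − T₂⁴)/(1/ε₁ + 1/ε₂ − 1).
T₁⁴ − T₂⁴ = 6.004×10¹⁰ − 1.766×10⁹ = 5.827×10¹⁰ K⁴.
1/ε₁ + 1/ε₂ − 1 = 4.000 + 1.408 − 1 = 4.408.
q = 5.67×10⁻⁸ × 5.827×10¹⁰ / 4.408.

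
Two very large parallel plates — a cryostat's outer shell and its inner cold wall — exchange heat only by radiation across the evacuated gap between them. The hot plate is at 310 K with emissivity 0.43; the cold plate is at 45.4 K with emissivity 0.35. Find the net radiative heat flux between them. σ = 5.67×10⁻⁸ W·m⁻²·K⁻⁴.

q ≈ 125 W/m²

For two infinite grey parallel plates, q = σ(T₁⁴ − T₂⁴)/(1/ε₁ + 1/ε₂ − 1).
T₁⁴ − T₂⁴ = 9.235×10⁹ − 4.248×10⁶ = 9.231×10⁹ K⁴.
1/ε₁ + 1/ε₂ − 1 = 2.326 + 2.857 − 1 = 4.183.
q = 5.67×10⁻⁸ × 9.231×10⁹ / 4.183.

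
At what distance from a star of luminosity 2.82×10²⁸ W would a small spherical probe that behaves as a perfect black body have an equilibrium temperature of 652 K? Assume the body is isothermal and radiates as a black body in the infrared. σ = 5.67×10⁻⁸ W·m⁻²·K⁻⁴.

For an isothermal black-emitting sphere, (1−a)S·πr² = σ·4πr²·T⁴ ⇒ S = 4σT⁴/(1−a).
S = 4·5.67×10⁻⁸·(652)⁴/1.00 = 40990 W/m².
Flux falls as S = L/(4πd²), so d = √(L/(4πS)) = √(2.82×10²⁸/(4π·40990)).

d ≈ 2.34×10¹¹ m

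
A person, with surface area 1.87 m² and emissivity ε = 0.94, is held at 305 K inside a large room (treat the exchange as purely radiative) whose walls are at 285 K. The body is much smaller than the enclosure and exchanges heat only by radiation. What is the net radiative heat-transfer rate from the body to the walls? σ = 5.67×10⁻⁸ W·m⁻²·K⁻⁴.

For a small grey body in a large enclosure: P_net = εσA(T_body⁴ − T_wall⁴).
A = 1.87 m²; T_body⁴ − T_wall⁴ = 8.654×10⁹ − 6.598×10⁹ = 2.056×10⁹ K⁴.
|P_net| = 0.94·5.67×10⁻⁸·1.870·2.056×10⁹.

P_net ≈ 205 W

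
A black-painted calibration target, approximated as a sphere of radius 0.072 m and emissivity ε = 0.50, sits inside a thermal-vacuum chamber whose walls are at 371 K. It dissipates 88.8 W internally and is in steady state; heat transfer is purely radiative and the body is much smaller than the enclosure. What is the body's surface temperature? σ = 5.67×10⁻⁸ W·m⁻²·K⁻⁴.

For a small grey body in a large enclosure, net radiated power = εσA(T⁴ − T_w⁴).
Steady state: P = εσA(T⁴ − T_w⁴) with A = 4πr² = 0.06514 m².
T⁴ = P/(εσA) + T_w⁴ = 88.8/(0.50·5.67×10⁻⁸·0.06514) + (371)⁴
    = 4.808×10¹⁰ + 1.895×10¹⁰ = 6.703×10¹⁰ K⁴.

T ≈ 509 K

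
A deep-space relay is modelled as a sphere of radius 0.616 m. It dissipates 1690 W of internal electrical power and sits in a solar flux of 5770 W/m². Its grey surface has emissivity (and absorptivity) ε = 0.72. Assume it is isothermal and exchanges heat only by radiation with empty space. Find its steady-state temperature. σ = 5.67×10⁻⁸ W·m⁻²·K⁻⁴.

T ≈ 430 K

At steady state, absorbed solar power + internal power = radiated power.
Absorbed: α·S·A_cross = 0.72·5770·1.192 = 4952 W (cross-section πr²).
Total input = 4952 + 1690 = 6642 W.
Radiated: εσ·A_surf·T⁴ with A_surf = 4πr² = 4.768 m².
T⁴ = 6642/(0.72·5.67×10⁻⁸·4.768) = 3.412×10¹⁰ K⁴.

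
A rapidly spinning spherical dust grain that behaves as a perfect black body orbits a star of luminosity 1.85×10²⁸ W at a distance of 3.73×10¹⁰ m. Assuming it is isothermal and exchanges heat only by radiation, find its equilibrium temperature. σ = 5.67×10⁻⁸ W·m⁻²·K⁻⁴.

First find the stellar flux at distance d: S = L/(4πd²) = 1.85×10²⁸/(4π·(3.73×10¹⁰)²) = 1.058×10⁶ W/m².
For an isothermal sphere, absorbed (1−a)S·πr² = emitted σ·4πr²·T⁴, so T⁴ = (1−a)S/(4σ).
T⁴ = 1.00·1.058×10⁶/(4·5.67×10⁻⁸) = 4.666×10¹² K⁴.

T ≈ 1470 K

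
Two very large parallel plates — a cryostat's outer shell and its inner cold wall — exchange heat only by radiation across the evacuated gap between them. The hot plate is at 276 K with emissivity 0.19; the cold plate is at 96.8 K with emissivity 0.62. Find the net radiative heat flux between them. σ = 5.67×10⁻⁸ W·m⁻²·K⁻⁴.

q ≈ 55.1 W/m²

For two infinite grey parallel plates, q = σ(T₁⁴ − T₂⁴)/(1/ε₁ + 1/ε₂ − 1).
T₁⁴ − T₂⁴ = 5.803×10⁹ − 8.780×10⁷ = 5.715×10⁹ K⁴.
1/ε₁ + 1/ε₂ − 1 = 5.263 + 1.613 − 1 = 5.876.
q = 5.67×10⁻⁸ × 5.715×10⁹ / 5.876.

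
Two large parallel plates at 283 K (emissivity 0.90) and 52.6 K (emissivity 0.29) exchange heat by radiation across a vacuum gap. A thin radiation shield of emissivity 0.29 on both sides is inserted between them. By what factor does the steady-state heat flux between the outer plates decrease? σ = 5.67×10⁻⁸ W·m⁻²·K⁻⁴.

factor ≈ 2.66

Without shield: q₀ = σΔ(T⁴)/(1/ε₁+1/ε₂−1) with denominator 3.559.
With shield the two gaps are in series; the resistances add: (1/ε₁+1/ε_s−1)+(1/ε_s+1/ε₂−1) = 3.559+5.897 = 9.456.
Heat-flux ratio q₀/q = 9.456/3.559.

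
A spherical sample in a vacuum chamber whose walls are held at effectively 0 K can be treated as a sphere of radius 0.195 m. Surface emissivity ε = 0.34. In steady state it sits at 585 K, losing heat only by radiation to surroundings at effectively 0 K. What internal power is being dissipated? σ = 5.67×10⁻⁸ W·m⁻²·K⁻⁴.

P ≈ 1080 W

Steady state: P = εσA T⁴.
A = 4πr² = 0.4778 m²; T⁴ = (585)⁴ = 1.171×10¹¹ K⁴.
P = 0.34 × 5.67×10⁻⁸ × 0.4778 × 1.171×10¹¹.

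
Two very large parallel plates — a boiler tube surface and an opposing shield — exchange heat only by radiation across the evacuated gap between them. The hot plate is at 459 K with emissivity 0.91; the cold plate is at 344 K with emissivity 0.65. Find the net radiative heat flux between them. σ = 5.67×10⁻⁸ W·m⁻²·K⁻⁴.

q ≈ 1050 W/m²

For two infinite grey parallel plates, q = σ(T₁⁴ − T₂⁴)/(1/ε₁ + 1/ε₂ − 1).
T₁⁴ − T₂⁴ = 4.439×10¹⁰ − 1.400×10¹⁰ = 3.038×10¹⁰ K⁴.
1/ε₁ + 1/ε₂ − 1 = 1.099 + 1.538 − 1 = 1.637.
q = 5.67×10⁻⁸ × 3.038×10¹⁰ / 1.637.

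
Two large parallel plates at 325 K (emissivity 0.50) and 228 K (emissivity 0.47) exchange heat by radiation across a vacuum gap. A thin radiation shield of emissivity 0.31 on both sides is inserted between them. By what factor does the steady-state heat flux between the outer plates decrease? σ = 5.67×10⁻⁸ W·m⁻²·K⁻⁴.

Without shield: q₀ = σΔ(T⁴)/(1/ε₁+1/ε₂−1) with denominator 3.128.
With shield the two gaps are in series; the resistances add: (1/ε₁+1/ε_s−1)+(1/ε_s+1/ε₂−1) = 4.226+4.353 = 8.579.
Heat-flux ratio q₀/q = 8.579/3.128.

factor ≈ 2.74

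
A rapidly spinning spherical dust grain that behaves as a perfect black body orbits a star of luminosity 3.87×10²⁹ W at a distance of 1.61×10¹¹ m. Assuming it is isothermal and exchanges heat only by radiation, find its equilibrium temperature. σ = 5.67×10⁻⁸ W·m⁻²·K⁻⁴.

T ≈ 1510 K

First find the stellar flux at distance d: S = L/(4πd²) = 3.87×10²⁹/(4π·(1.61×10¹¹)²) = 1.188×10⁶ W/m².
For an isothermal sphere, absorbed (1−a)S·πr² = emitted σ·4πr²·T⁴, so T⁴ = (1−a)S/(4σ).
T⁴ = 1.00·1.188×10⁶/(4·5.67×10⁻⁸) = 5.238×10¹² K⁴.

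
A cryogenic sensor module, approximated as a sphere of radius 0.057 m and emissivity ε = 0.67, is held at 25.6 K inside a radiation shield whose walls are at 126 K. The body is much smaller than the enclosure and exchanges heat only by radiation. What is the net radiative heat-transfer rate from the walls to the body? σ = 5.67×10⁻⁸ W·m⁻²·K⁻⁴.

For a small grey body in a large enclosure: P_net = εσA(T_body⁴ − T_wall⁴).
A = 4πr² = 0.04083 m²; T_body⁴ − T_wall⁴ = 4.295×10⁵ − 2.520×10⁸ = -2.516×10⁸ K⁴.
|P_net| = 0.67·5.67×10⁻⁸·0.04083·2.516×10⁸.

P_net ≈ 0.390 W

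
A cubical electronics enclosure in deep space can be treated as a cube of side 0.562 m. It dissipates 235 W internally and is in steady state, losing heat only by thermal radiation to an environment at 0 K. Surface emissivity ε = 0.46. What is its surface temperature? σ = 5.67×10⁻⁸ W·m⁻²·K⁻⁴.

Steady state: internal power = radiated power, P = εσA T⁴.
Radiating area A = 6L² = 1.895 m².
T⁴ = P/(εσA) = 235/(0.46·5.67×10⁻⁸·1.895) = 4.754×10⁹ K⁴.
T = (4.754×10⁹)^(1/4).

T ≈ 263 K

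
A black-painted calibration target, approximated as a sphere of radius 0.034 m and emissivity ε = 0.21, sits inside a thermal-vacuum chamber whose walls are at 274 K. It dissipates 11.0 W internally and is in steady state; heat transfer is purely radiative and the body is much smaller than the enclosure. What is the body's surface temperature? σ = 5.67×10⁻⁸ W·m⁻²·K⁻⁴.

For a small grey body in a large enclosure, net radiated power = εσA(T⁴ − T_w⁴).
Steady state: P = εσA(T⁴ − T_w⁴) with A = 4πr² = 0.01453 m².
T⁴ = P/(εσA) + T_w⁴ = 11.0/(0.21·5.67×10⁻⁸·0.01453) + (274)⁴
    = 6.359×10¹⁰ + 5.636×10⁹ = 6.923×10¹⁰ K⁴.

T ≈ 513 K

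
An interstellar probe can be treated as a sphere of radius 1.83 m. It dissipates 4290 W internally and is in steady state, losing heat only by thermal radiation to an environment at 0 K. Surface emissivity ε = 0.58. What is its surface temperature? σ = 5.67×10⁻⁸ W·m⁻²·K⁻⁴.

T ≈ 236 K

Steady state: internal power = radiated power, P = εσA T⁴.
Radiating area A = 4πr² = 42.08 m².
T⁴ = P/(εσA) = 4290/(0.58·5.67×10⁻⁸·42.08) = 3.100×10⁹ K⁴.
T = (3.100×10⁹)^(1/4).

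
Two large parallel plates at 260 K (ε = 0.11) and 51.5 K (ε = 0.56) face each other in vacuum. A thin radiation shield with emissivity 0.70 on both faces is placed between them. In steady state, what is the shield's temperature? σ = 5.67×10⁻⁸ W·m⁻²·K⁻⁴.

T_s ≈ 172 K

In steady state the net flux on the hot side equals that on the cold side.
σ(T₁⁴−T_s⁴)/D₁ = σ(T_s⁴−T₂⁴)/D₂, with D₁ = 1/ε₁+1/ε_s−1 = 9.519, D₂ = 1/ε_s+1/ε₂−1 = 2.214.
Solve for T_s⁴: T_s⁴ = (D₂·T₁⁴ + D₁·T₂⁴)/(D₁+D₂) = 8.681×10⁸ K⁴.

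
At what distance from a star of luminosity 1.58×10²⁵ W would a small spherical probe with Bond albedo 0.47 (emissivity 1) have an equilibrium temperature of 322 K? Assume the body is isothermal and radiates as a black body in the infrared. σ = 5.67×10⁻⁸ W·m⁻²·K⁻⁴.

For an isothermal black-emitting sphere, (1−a)S·πr² = σ·4πr²·T⁴ ⇒ S = 4σT⁴/(1−a).
S = 4·5.67×10⁻⁸·(322)⁴/0.530 = 4600 W/m².
Flux falls as S = L/(4πd²), so d = √(L/(4πS)) = √(1.58×10²⁵/(4π·4600)).

d ≈ 1.65×10¹⁰ m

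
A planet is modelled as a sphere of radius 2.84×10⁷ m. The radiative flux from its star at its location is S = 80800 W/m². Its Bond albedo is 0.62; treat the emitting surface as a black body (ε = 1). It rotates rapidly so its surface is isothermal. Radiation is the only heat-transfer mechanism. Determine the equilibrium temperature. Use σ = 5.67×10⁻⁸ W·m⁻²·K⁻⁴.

T ≈ 607 K

At equilibrium, absorbed power = emitted power.
Absorbing cross-section = πr² = 2.534×10¹⁵ m²; emitting surface = 4πr² = 1.014×10¹⁶ m² (ratio 4).
(1−a)S·A_cross = εσ·A_surf·T⁴  ⇒  T⁴ = (1−a)S/(4σ).
T⁴ = 0.380·80800/(4·5.67×10⁻⁸) = 1.354×10¹¹ K⁴.
T = (1.354×10¹¹)^(1/4).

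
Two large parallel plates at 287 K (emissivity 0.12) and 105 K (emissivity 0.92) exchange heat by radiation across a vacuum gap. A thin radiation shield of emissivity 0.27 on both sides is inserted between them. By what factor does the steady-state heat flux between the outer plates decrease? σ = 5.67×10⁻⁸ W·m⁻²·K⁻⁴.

factor ≈ 1.76

Without shield: q₀ = σΔ(T⁴)/(1/ε₁+1/ε₂−1) with denominator 8.420.
With shield the two gaps are in series; the resistances add: (1/ε₁+1/ε_s−1)+(1/ε_s+1/ε₂−1) = 11.04+3.791 = 14.83.
Heat-flux ratio q₀/q = 14.83/8.420.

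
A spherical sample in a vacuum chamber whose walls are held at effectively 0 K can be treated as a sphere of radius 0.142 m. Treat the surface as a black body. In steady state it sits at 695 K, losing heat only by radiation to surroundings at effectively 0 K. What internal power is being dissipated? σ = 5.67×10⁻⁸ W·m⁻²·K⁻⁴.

Steady state: P = εσA T⁴.
A = 4πr² = 0.2534 m²; T⁴ = (695)⁴ = 2.333×10¹¹ K⁴.
P = 1.0 × 5.67×10⁻⁸ × 0.2534 × 2.333×10¹¹.

P ≈ 3350 W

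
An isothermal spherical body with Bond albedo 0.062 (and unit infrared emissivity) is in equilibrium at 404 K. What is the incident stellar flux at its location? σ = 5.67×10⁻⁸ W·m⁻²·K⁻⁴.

(1−a)S·πr² = σ·4πr²·T⁴ ⇒ S = 4σT⁴/(1−a).
S = 4·5.67×10⁻⁸·2.664×10¹⁰/0.938.

S ≈ 6440 W/m²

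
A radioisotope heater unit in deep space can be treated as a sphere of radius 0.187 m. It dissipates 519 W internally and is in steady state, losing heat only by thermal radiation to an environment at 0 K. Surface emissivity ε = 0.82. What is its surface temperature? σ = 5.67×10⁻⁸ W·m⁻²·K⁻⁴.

T ≈ 399 K

Steady state: internal power = radiated power, P = εσA T⁴.
Radiating area A = 4πr² = 0.4394 m².
T⁴ = P/(εσA) = 519/(0.82·5.67×10⁻⁸·0.4394) = 2.540×10¹⁰ K⁴.
T = (2.540×10¹⁰)^(1/4).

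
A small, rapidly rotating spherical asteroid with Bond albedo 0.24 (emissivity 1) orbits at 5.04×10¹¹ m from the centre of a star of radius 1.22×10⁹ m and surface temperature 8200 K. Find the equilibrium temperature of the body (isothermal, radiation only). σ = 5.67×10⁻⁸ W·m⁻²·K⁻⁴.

T ≈ 266 K

The star's surface emits σT_*⁴; at distance d the flux is S = σT_*⁴(R_*/d)².
S = 5.67×10⁻⁸·(8200)⁴·(1.22×10⁹/5.04×10¹¹)² = 1502 W/m².
For an isothermal sphere T⁴ = (1−a)S/(4σ) = 5.033×10⁹ K⁴.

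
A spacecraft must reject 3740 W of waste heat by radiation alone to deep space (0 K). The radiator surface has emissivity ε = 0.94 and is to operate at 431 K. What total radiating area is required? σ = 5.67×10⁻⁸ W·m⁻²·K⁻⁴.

A ≈ 2.03 m²

P = εσA T⁴ ⇒ A = P/(εσT⁴).
T⁴ = 3.451×10¹⁰ K⁴.
A = 3740/(0.94 × 5.67×10⁻⁸ × 3.451×10¹⁰).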